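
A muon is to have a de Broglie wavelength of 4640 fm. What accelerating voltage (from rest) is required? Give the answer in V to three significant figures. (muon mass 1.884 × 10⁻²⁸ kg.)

p = h/λ = 6.626 × 10⁻³⁴ / 4.640 × 10⁻¹² = 1.428 × 10⁻²² kg·m/s.
KE = p²/(2m) = 5.412 × 10⁻¹⁷ J.
V = KE/e = 5.412 × 10⁻¹⁷ / (1.602 × 10⁻¹⁹) = 338 V.

V = 338 V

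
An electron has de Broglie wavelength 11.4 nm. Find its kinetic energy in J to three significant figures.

p = h/λ = 6.626 × 10⁻³⁴ / 1.140 × 10⁻⁸ = 5.812 × 10⁻²⁶ kg·m/s.
KE = p²/(2m) = (5.812 × 10⁻²⁶)² / (2 × 9.109 × 10⁻³¹) = 1.854 × 10⁻²¹ J = 1.85 × 10⁻²¹ J.

KE = 1.85 × 10⁻²¹ J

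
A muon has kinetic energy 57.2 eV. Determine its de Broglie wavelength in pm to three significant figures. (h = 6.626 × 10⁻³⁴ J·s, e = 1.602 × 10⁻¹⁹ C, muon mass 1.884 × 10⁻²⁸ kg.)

λ = 11.3 pm

KE = 57.2 eV = 9.163 × 10⁻¹⁸ J.
p = √(2mKE) = √(2 × 1.884 × 10⁻²⁸ × 9.163 × 10⁻¹⁸) = 5.876 × 10⁻²³ kg·m/s.
λ = h/p = 6.626 × 10⁻³⁴ / 5.876 × 10⁻²³ = 1.13 × 10⁻¹¹ m = 11.3 pm.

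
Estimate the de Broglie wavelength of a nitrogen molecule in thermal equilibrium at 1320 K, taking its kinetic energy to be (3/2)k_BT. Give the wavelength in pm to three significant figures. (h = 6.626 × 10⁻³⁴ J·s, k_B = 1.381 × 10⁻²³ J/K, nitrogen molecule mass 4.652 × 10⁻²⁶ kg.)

λ = 13.1 pm

KE = (3/2)k_BT = 1.5 × 1.381 × 10⁻²³ × 1320 = 2.734 × 10⁻²⁰ J.
p = √(2mKE) = √(2 × 4.652 × 10⁻²⁶ × 2.734 × 10⁻²⁰) = 5.044 × 10⁻²³ kg·m/s.
λ = h/p = 1.31 × 10⁻¹¹ m = 13.1 pm.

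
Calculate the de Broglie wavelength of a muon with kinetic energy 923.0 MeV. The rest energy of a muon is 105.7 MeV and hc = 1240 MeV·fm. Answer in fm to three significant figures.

Total energy E = KE + m₀c² = 923.0 + 105.7 = 1028.7 MeV.
(pc)² = E² − (m₀c²)² = (1028.7)² − (105.7)² = 1.047 × 10⁶ MeV², so pc = 1023 MeV.
λ = hc/(pc) = 1240 MeV·fm / 1023 MeV = 1.21 fm.

λ = 1.21 fm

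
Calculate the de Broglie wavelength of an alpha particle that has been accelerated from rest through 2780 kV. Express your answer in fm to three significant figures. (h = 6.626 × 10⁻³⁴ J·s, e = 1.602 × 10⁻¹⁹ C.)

KE = 2eV = 2 × 1.602 × 10⁻¹⁹ × 2.780 × 10⁶ = 8.907 × 10⁻¹³ J.
p = √(2mKE) = √(2 × 6.645 × 10⁻²⁷ × 8.907 × 10⁻¹³) = 1.088 × 10⁻¹⁹ kg·m/s.
λ = h/p = 6.626 × 10⁻³⁴ / 1.088 × 10⁻¹⁹ = 6.09 × 10⁻¹⁵ m = 6.09 fm.

λ = 6.09 fm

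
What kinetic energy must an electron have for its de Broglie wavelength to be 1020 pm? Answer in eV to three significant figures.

KE = 1.45 eV

p = h/λ = 6.626 × 10⁻³⁴ / 1.020 × 10⁻⁹ = 6.496 × 10⁻²⁵ kg·m/s.
KE = p²/(2m) = (6.496 × 10⁻²⁵)² / (2 × 9.109 × 10⁻³¹) = 2.316 × 10⁻¹⁹ J = 1.45 eV.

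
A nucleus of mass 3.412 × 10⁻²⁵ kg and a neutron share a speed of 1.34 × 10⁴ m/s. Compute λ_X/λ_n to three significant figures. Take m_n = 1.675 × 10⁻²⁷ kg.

At fixed v, p = mv so λ = h/(mv) ∝ 1/m.
λ_X/λ_n = m_n/m_X = 1.675 × 10⁻²⁷/3.412 × 10⁻²⁵ = 4.91 × 10⁻³.

λ_X/λ_n = 4.91 × 10⁻³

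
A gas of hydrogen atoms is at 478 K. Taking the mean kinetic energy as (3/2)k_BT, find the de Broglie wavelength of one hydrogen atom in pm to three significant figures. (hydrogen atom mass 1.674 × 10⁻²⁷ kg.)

λ = 115 pm

KE = (3/2)k_BT = 1.5 × 1.381 × 10⁻²³ × 478 = 9.902 × 10⁻²¹ J.
p = √(2mKE) = √(2 × 1.674 × 10⁻²⁷ × 9.902 × 10⁻²¹) = 5.758 × 10⁻²⁴ kg·m/s.
λ = h/p = 1.15 × 10⁻¹⁰ m = 115 pm.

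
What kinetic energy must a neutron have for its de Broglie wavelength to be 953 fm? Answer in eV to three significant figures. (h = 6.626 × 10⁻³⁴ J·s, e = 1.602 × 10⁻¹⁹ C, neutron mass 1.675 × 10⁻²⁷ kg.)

p = h/λ = 6.626 × 10⁻³⁴ / 9.530 × 10⁻¹³ = 6.953 × 10⁻²² kg·m/s.
KE = p²/(2m) = (6.953 × 10⁻²²)² / (2 × 1.675 × 10⁻²⁷) = 1.443 × 10⁻¹⁶ J = 901 eV.

KE = 901 eV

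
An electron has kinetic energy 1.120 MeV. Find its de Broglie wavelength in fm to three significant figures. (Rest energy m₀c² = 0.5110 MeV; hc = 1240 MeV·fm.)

Total energy E = KE + m₀c² = 1.120 + 0.5110 = 1.6310 MeV.
(pc)² = E² − (m₀c²)² = (1.6310)² − (0.5110)² = 2.399 MeV², so pc = 1.549 MeV.
λ = hc/(pc) = 1240 MeV·fm / 1.549 MeV = 801 fm.

λ = 801 fm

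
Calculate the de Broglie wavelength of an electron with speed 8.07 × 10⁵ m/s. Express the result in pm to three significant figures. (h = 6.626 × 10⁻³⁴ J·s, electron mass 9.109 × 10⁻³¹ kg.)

λ = 901 pm

p = mv = 9.109 × 10⁻³¹ × 8.07 × 10⁵ = 7.351 × 10⁻²⁵ kg·m/s.
λ = h/p = 6.626 × 10⁻³⁴ / 7.351 × 10⁻²⁵ = 9.01 × 10⁻¹⁰ m = 901 pm.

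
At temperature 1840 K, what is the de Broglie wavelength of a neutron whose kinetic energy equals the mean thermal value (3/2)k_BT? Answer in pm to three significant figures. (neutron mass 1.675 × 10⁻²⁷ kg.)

KE = (3/2)k_BT = 1.5 × 1.381 × 10⁻²³ × 1840 = 3.812 × 10⁻²⁰ J.
p = √(2mKE) = √(2 × 1.675 × 10⁻²⁷ × 3.812 × 10⁻²⁰) = 1.130 × 10⁻²³ kg·m/s.
λ = h/p = 5.86 × 10⁻¹¹ m = 58.6 pm.

λ = 58.6 pm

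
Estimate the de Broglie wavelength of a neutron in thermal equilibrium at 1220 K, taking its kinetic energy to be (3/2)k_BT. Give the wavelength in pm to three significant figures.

λ = 72.0 pm

KE = (3/2)k_BT = 1.5 × 1.381 × 10⁻²³ × 1220 = 2.527 × 10⁻²⁰ J.
p = √(2mKE) = √(2 × 1.675 × 10⁻²⁷ × 2.527 × 10⁻²⁰) = 9.201 × 10⁻²⁴ kg·m/s.
λ = h/p = 7.20 × 10⁻¹¹ m = 72.0 pm.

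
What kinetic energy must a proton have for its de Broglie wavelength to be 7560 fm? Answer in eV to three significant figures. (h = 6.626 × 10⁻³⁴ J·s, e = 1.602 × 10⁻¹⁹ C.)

p = h/λ = 6.626 × 10⁻³⁴ / 7.560 × 10⁻¹² = 8.765 × 10⁻²³ kg·m/s.
KE = p²/(2m) = (8.765 × 10⁻²³)² / (2 × 1.673 × 10⁻²⁷) = 2.296 × 10⁻¹⁸ J = 14.3 eV.

KE = 14.3 eV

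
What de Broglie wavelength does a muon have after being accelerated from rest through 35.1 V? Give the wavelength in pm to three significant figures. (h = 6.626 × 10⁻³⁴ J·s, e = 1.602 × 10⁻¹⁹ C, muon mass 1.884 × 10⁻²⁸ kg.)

KE = eV = 1.602 × 10⁻¹⁹ × 35.10 = 5.623 × 10⁻¹⁸ J.
p = √(2mKE) = √(2 × 1.884 × 10⁻²⁸ × 5.623 × 10⁻¹⁸) = 4.603 × 10⁻²³ kg·m/s.
λ = h/p = 6.626 × 10⁻³⁴ / 4.603 × 10⁻²³ = 1.44 × 10⁻¹¹ m = 14.4 pm.

λ = 14.4 pm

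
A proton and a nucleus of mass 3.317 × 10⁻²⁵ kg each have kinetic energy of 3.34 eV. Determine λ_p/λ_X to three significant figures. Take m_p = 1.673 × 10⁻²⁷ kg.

λ_p/λ_X = 14.1

At fixed KE, p = √(2mKE) so λ = h/p ∝ 1/√m.
λ_p/λ_X = √(m_X/m_p) = √(3.317 × 10⁻²⁵/1.673 × 10⁻²⁷) = √(198.3) = 14.1.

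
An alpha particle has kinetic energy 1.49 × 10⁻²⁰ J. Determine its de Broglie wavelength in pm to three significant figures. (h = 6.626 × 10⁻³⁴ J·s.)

λ = 47.1 pm

p = √(2mKE) = √(2 × 6.645 × 10⁻²⁷ × 1.490 × 10⁻²⁰) = 1.407 × 10⁻²³ kg·m/s.
λ = h/p = 6.626 × 10⁻³⁴ / 1.407 × 10⁻²³ = 4.71 × 10⁻¹¹ m = 47.1 pm.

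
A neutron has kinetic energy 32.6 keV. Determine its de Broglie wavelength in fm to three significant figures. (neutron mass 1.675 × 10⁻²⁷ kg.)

λ = 158 fm

KE = 32.6 keV = 5.223 × 10⁻¹⁵ J.
p = √(2mKE) = √(2 × 1.675 × 10⁻²⁷ × 5.223 × 10⁻¹⁵) = 4.183 × 10⁻²¹ kg·m/s.
λ = h/p = 6.626 × 10⁻³⁴ / 4.183 × 10⁻²¹ = 1.58 × 10⁻¹³ m = 158 fm.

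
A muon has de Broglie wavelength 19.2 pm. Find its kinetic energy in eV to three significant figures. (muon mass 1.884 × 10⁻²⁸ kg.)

KE = 19.7 eV

p = h/λ = 6.626 × 10⁻³⁴ / 1.920 × 10⁻¹¹ = 3.451 × 10⁻²³ kg·m/s.
KE = p²/(2m) = (3.451 × 10⁻²³)² / (2 × 1.884 × 10⁻²⁸) = 3.161 × 10⁻¹⁸ J = 19.7 eV.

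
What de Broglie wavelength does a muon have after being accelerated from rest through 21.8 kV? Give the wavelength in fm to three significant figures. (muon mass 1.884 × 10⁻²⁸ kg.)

λ = 578 fm

KE = eV = 1.602 × 10⁻¹⁹ × 2.180 × 10⁴ = 3.492 × 10⁻¹⁵ J.
p = √(2mKE) = √(2 × 1.884 × 10⁻²⁸ × 3.492 × 10⁻¹⁵) = 1.147 × 10⁻²¹ kg·m/s.
λ = h/p = 6.626 × 10⁻³⁴ / 1.147 × 10⁻²¹ = 5.78 × 10⁻¹³ m = 578 fm.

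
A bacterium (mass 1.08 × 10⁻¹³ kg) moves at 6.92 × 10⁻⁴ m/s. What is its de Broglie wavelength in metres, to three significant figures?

λ = 8.87 × 10⁻¹⁸ m

p = mv = 1.08 × 10⁻¹³ × 6.92 × 10⁻⁴ = 7.474 × 10⁻¹⁷ kg·m/s.
λ = h/p = 6.626 × 10⁻³⁴ / 7.474 × 10⁻¹⁷ = 8.87 × 10⁻¹⁸ m.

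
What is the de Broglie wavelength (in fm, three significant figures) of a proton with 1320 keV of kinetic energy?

KE = 1320 keV = 2.115 × 10⁻¹³ J.
p = √(2mKE) = √(2 × 1.673 × 10⁻²⁷ × 2.115 × 10⁻¹³) = 2.660 × 10⁻²⁰ kg·m/s.
λ = h/p = 6.626 × 10⁻³⁴ / 2.660 × 10⁻²⁰ = 2.49 × 10⁻¹⁴ m = 24.9 fm.

λ = 24.9 fm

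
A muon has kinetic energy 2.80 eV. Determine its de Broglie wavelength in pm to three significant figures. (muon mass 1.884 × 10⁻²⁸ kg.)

λ = 51.0 pm

KE = 2.80 eV = 4.486 × 10⁻¹⁹ J.
p = √(2mKE) = √(2 × 1.884 × 10⁻²⁸ × 4.486 × 10⁻¹⁹) = 1.300 × 10⁻²³ kg·m/s.
λ = h/p = 6.626 × 10⁻³⁴ / 1.300 × 10⁻²³ = 5.10 × 10⁻¹¹ m = 51.0 pm.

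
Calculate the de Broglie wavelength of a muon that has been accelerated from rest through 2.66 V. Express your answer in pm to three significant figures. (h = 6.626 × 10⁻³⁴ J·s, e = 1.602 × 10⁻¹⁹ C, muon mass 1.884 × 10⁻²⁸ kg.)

KE = eV = 1.602 × 10⁻¹⁹ × 2.660 = 4.261 × 10⁻¹⁹ J.
p = √(2mKE) = √(2 × 1.884 × 10⁻²⁸ × 4.261 × 10⁻¹⁹) = 1.267 × 10⁻²³ kg·m/s.
λ = h/p = 6.626 × 10⁻³⁴ / 1.267 × 10⁻²³ = 5.23 × 10⁻¹¹ m = 52.3 pm.

λ = 52.3 pm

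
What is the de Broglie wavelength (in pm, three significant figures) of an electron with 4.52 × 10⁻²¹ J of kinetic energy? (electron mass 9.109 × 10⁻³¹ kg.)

p = √(2mKE) = √(2 × 9.109 × 10⁻³¹ × 4.520 × 10⁻²¹) = 9.074 × 10⁻²⁶ kg·m/s.
λ = h/p = 6.626 × 10⁻³⁴ / 9.074 × 10⁻²⁶ = 7.30 × 10⁻⁹ m = 7300 pm.

λ = 7300 pm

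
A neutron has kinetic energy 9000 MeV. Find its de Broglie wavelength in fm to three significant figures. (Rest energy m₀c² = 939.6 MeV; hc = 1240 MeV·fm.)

λ = 0.125 fm

Total energy E = KE + m₀c² = 9000 + 939.6 = 9939.6 MeV.
(pc)² = E² − (m₀c²)² = (9939.6)² − (939.6)² = 9.791 × 10⁷ MeV², so pc = 9895 MeV.
λ = hc/(pc) = 1240 MeV·fm / 9895 MeV = 0.125 fm.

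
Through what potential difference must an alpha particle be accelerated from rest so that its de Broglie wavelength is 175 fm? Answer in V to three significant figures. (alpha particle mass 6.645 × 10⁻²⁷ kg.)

p = h/λ = 6.626 × 10⁻³⁴ / 1.750 × 10⁻¹³ = 3.786 × 10⁻²¹ kg·m/s.
KE = p²/(2m) = 1.079 × 10⁻¹⁵ J.
V = KE/2e = 1.079 × 10⁻¹⁵ / (2 × 1.602 × 10⁻¹⁹) = 3370 V.

V = 3370 V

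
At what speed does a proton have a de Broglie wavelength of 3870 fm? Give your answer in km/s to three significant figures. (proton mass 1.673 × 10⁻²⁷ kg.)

p = h/λ = 6.626 × 10⁻³⁴ / 3.870 × 10⁻¹² = 1.712 × 10⁻²² kg·m/s.
v = p/m = 1.712 × 10⁻²² / 1.673 × 10⁻²⁷ = 1.02 × 10⁵ m/s = 102 km/s.

v = 102 km/s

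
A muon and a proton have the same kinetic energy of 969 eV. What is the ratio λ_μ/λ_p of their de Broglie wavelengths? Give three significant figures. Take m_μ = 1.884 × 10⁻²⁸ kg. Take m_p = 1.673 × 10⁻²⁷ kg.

At fixed KE, p = √(2mKE) so λ = h/p ∝ 1/√m.
λ_μ/λ_p = √(m_p/m_μ) = √(1.673 × 10⁻²⁷/1.884 × 10⁻²⁸) = √(8.880) = 2.98.

λ_μ/λ_p = 2.98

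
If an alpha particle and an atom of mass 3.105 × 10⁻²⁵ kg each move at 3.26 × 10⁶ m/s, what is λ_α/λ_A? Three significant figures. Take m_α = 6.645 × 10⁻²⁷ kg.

λ_α/λ_A = 46.7

At fixed v, p = mv so λ = h/(mv) ∝ 1/m.
λ_α/λ_A = m_A/m_α = 3.105 × 10⁻²⁵/6.645 × 10⁻²⁷ = 46.7.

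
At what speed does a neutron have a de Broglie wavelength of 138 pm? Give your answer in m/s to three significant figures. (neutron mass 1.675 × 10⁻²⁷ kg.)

p = h/λ = 6.626 × 10⁻³⁴ / 1.380 × 10⁻¹⁰ = 4.801 × 10⁻²⁴ kg·m/s.
v = p/m = 4.801 × 10⁻²⁴ / 1.675 × 10⁻²⁷ = 2.87 × 10³ m/s = 2870 m/s.

v = 2870 m/s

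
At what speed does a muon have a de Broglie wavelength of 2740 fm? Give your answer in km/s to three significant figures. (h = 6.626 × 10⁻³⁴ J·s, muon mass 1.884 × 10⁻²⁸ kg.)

p = h/λ = 6.626 × 10⁻³⁴ / 2.740 × 10⁻¹² = 2.418 × 10⁻²² kg·m/s.
v = p/m = 2.418 × 10⁻²² / 1.884 × 10⁻²⁸ = 1.28 × 10⁶ m/s = 1280 km/s.

v = 1280 km/s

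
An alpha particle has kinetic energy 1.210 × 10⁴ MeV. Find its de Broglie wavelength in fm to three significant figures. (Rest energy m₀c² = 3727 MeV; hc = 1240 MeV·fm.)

Total energy E = KE + m₀c² = 1.210 × 10⁴ + 3727 = 15827 MeV.
(pc)² = E² − (m₀c²)² = (15827)² − (3727)² = 2.366 × 10⁸ MeV², so pc = 1.538 × 10⁴ MeV.
λ = hc/(pc) = 1240 MeV·fm / 1.538 × 10⁴ MeV = 0.0806 fm.

λ = 0.0806 fm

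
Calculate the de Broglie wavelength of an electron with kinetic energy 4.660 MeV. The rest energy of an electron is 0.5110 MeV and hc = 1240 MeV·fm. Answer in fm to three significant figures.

λ = 241 fm

Total energy E = KE + m₀c² = 4.660 + 0.5110 = 5.1710 MeV.
(pc)² = E² − (m₀c²)² = (5.1710)² − (0.5110)² = 26.48 MeV², so pc = 5.146 MeV.
λ = hc/(pc) = 1240 MeV·fm / 5.146 MeV = 241 fm.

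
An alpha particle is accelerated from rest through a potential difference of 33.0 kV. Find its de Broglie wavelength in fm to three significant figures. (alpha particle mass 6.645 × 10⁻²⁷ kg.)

λ = 55.9 fm

KE = 2eV = 2 × 1.602 × 10⁻¹⁹ × 3.300 × 10⁴ = 1.057 × 10⁻¹⁴ J.
p = √(2mKE) = √(2 × 6.645 × 10⁻²⁷ × 1.057 × 10⁻¹⁴) = 1.185 × 10⁻²⁰ kg·m/s.
λ = h/p = 6.626 × 10⁻³⁴ / 1.185 × 10⁻²⁰ = 5.59 × 10⁻¹⁴ m = 55.9 fm.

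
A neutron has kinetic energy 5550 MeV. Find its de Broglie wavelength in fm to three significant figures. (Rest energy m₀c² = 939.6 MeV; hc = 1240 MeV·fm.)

Total energy E = KE + m₀c² = 5550 + 939.6 = 6489.6 MeV.
(pc)² = E² − (m₀c²)² = (6489.6)² − (939.6)² = 4.123 × 10⁷ MeV², so pc = 6421 MeV.
λ = hc/(pc) = 1240 MeV·fm / 6421 MeV = 0.193 fm.

λ = 0.193 fm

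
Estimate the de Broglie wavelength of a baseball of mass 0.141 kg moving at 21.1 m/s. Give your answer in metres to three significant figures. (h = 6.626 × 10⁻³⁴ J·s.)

p = mv = 0.141 × 21.1 = 2.975 kg·m/s.
λ = h/p = 6.626 × 10⁻³⁴ / 2.975 = 2.23 × 10⁻³⁴ m.

λ = 2.23 × 10⁻³⁴ m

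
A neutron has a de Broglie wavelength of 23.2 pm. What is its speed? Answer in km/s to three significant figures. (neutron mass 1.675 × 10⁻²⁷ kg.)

v = 17.1 km/s

p = h/λ = 6.626 × 10⁻³⁴ / 2.320 × 10⁻¹¹ = 2.856 × 10⁻²³ kg·m/s.
v = p/m = 2.856 × 10⁻²³ / 1.675 × 10⁻²⁷ = 1.71 × 10⁴ m/s = 17.1 km/s.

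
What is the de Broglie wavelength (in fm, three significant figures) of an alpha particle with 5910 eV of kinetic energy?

λ = 187 fm

KE = 5910 eV = 9.468 × 10⁻¹⁶ J.
p = √(2mKE) = √(2 × 6.645 × 10⁻²⁷ × 9.468 × 10⁻¹⁶) = 3.547 × 10⁻²¹ kg·m/s.
λ = h/p = 6.626 × 10⁻³⁴ / 3.547 × 10⁻²¹ = 1.87 × 10⁻¹³ m = 187 fm.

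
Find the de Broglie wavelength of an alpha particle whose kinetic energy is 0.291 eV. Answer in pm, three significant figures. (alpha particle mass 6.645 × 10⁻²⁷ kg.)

λ = 26.6 pm

KE = 0.291 eV = 4.662 × 10⁻²⁰ J.
p = √(2mKE) = √(2 × 6.645 × 10⁻²⁷ × 4.662 × 10⁻²⁰) = 2.489 × 10⁻²³ kg·m/s.
λ = h/p = 6.626 × 10⁻³⁴ / 2.489 × 10⁻²³ = 2.66 × 10⁻¹¹ m = 26.6 pm.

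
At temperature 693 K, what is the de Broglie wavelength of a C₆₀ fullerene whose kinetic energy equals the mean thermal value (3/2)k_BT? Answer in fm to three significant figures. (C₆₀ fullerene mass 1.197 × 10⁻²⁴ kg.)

λ = 3570 fm

KE = (3/2)k_BT = 1.5 × 1.381 × 10⁻²³ × 693 = 1.436 × 10⁻²⁰ J.
p = √(2mKE) = √(2 × 1.197 × 10⁻²⁴ × 1.436 × 10⁻²⁰) = 1.854 × 10⁻²² kg·m/s.
λ = h/p = 3.57 × 10⁻¹² m = 3570 fm.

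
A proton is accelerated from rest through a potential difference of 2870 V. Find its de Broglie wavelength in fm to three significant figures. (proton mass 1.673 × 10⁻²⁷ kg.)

λ = 534 fm

KE = eV = 1.602 × 10⁻¹⁹ × 2870 = 4.598 × 10⁻¹⁶ J.
p = √(2mKE) = √(2 × 1.673 × 10⁻²⁷ × 4.598 × 10⁻¹⁶) = 1.240 × 10⁻²¹ kg·m/s.
λ = h/p = 6.626 × 10⁻³⁴ / 1.240 × 10⁻²¹ = 5.34 × 10⁻¹³ m = 534 fm.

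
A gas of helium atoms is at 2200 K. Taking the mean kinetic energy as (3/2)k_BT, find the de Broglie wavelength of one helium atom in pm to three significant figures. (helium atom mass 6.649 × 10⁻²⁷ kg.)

λ = 26.9 pm

KE = (3/2)k_BT = 1.5 × 1.381 × 10⁻²³ × 2200 = 4.557 × 10⁻²⁰ J.
p = √(2mKE) = √(2 × 6.649 × 10⁻²⁷ × 4.557 × 10⁻²⁰) = 2.462 × 10⁻²³ kg·m/s.
λ = h/p = 2.69 × 10⁻¹¹ m = 26.9 pm.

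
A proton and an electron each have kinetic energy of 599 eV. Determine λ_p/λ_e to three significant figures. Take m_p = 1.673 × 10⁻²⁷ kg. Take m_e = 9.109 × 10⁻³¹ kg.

At fixed KE, p = √(2mKE) so λ = h/p ∝ 1/√m.
λ_p/λ_e = √(m_e/m_p) = √(9.109 × 10⁻³¹/1.673 × 10⁻²⁷) = √(5.445 × 10⁻⁴) = 0.0233.

λ_p/λ_e = 0.0233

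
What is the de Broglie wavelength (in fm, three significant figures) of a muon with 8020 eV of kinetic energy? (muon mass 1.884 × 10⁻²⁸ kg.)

KE = 8020 eV = 1.285 × 10⁻¹⁵ J.
p = √(2mKE) = √(2 × 1.884 × 10⁻²⁸ × 1.285 × 10⁻¹⁵) = 6.958 × 10⁻²² kg·m/s.
λ = h/p = 6.626 × 10⁻³⁴ / 6.958 × 10⁻²² = 9.52 × 10⁻¹³ m = 952 fm.

λ = 952 fm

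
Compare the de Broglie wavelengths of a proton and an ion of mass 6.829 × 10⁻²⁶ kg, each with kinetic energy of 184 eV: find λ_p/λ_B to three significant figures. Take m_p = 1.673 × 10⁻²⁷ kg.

At fixed KE, p = √(2mKE) so λ = h/p ∝ 1/√m.
λ_p/λ_B = √(m_B/m_p) = √(6.829 × 10⁻²⁶/1.673 × 10⁻²⁷) = √(40.82) = 6.39.

λ_p/λ_B = 6.39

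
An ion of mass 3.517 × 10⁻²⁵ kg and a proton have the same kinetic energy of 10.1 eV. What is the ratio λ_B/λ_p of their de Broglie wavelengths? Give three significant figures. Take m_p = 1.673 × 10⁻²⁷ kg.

λ_B/λ_p = 0.0690

At fixed KE, p = √(2mKE) so λ = h/p ∝ 1/√m.
λ_B/λ_p = √(m_p/m_B) = √(1.673 × 10⁻²⁷/3.517 × 10⁻²⁵) = √(4.757 × 10⁻³) = 0.0690.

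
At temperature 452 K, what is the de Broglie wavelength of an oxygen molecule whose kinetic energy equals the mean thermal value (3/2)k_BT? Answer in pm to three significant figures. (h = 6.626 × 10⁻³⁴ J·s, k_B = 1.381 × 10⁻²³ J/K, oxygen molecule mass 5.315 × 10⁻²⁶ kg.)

KE = (3/2)k_BT = 1.5 × 1.381 × 10⁻²³ × 452 = 9.363 × 10⁻²¹ J.
p = √(2mKE) = √(2 × 5.315 × 10⁻²⁶ × 9.363 × 10⁻²¹) = 3.155 × 10⁻²³ kg·m/s.
λ = h/p = 2.10 × 10⁻¹¹ m = 21.0 pm.

λ = 21.0 pm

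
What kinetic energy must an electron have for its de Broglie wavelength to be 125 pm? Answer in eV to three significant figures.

KE = 96.3 eV

p = h/λ = 6.626 × 10⁻³⁴ / 1.250 × 10⁻¹⁰ = 5.301 × 10⁻²⁴ kg·m/s.
KE = p²/(2m) = (5.301 × 10⁻²⁴)² / (2 × 9.109 × 10⁻³¹) = 1.542 × 10⁻¹⁷ J = 96.3 eV.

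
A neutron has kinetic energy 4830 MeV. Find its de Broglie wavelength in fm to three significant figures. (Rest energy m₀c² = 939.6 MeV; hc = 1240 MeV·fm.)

λ = 0.218 fm

Total energy E = KE + m₀c² = 4830 + 939.6 = 5769.6 MeV.
(pc)² = E² − (m₀c²)² = (5769.6)² − (939.6)² = 3.241 × 10⁷ MeV², so pc = 5693 MeV.
λ = hc/(pc) = 1240 MeV·fm / 5693 MeV = 0.218 fm.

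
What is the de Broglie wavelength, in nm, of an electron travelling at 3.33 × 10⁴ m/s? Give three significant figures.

p = mv = 9.109 × 10⁻³¹ × 3.33 × 10⁴ = 3.033 × 10⁻²⁶ kg·m/s.
λ = h/p = 6.626 × 10⁻³⁴ / 3.033 × 10⁻²⁶ = 2.18 × 10⁻⁸ m = 21.8 nm.

λ = 21.8 nm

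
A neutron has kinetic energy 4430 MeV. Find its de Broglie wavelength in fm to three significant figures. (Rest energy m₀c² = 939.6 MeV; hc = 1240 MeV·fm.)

Total energy E = KE + m₀c² = 4430 + 939.6 = 5369.6 MeV.
(pc)² = E² − (m₀c²)² = (5369.6)² − (939.6)² = 2.795 × 10⁷ MeV², so pc = 5287 MeV.
λ = hc/(pc) = 1240 MeV·fm / 5287 MeV = 0.235 fm.

λ = 0.235 fm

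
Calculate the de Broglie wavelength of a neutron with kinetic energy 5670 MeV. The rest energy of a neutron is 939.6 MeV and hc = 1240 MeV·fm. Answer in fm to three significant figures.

Total energy E = KE + m₀c² = 5670 + 939.6 = 6609.6 MeV.
(pc)² = E² − (m₀c²)² = (6609.6)² − (939.6)² = 4.280 × 10⁷ MeV², so pc = 6542 MeV.
λ = hc/(pc) = 1240 MeV·fm / 6542 MeV = 0.190 fm.

λ = 0.190 fm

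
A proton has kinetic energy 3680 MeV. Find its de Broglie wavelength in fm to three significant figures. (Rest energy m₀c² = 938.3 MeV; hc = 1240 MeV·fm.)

λ = 0.274 fm

Total energy E = KE + m₀c² = 3680 + 938.3 = 4618.3 MeV.
(pc)² = E² − (m₀c²)² = (4618.3)² − (938.3)² = 2.045 × 10⁷ MeV², so pc = 4522 MeV.
λ = hc/(pc) = 1240 MeV·fm / 4522 MeV = 0.274 fm.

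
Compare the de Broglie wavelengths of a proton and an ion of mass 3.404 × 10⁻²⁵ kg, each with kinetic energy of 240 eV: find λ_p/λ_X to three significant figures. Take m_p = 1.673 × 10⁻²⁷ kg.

λ_p/λ_X = 14.3

At fixed KE, p = √(2mKE) so λ = h/p ∝ 1/√m.
λ_p/λ_X = √(m_X/m_p) = √(3.404 × 10⁻²⁵/1.673 × 10⁻²⁷) = √(203.5) = 14.3.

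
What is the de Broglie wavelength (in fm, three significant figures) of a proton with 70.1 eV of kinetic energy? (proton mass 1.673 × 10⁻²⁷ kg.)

λ = 3420 fm

KE = 70.1 eV = 1.123 × 10⁻¹⁷ J.
p = √(2mKE) = √(2 × 1.673 × 10⁻²⁷ × 1.123 × 10⁻¹⁷) = 1.938 × 10⁻²² kg·m/s.
λ = h/p = 6.626 × 10⁻³⁴ / 1.938 × 10⁻²² = 3.42 × 10⁻¹² m = 3420 fm.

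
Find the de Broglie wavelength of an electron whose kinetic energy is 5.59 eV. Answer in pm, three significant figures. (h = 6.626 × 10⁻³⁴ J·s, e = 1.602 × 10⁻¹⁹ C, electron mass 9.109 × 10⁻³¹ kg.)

KE = 5.59 eV = 8.955 × 10⁻¹⁹ J.
p = √(2mKE) = √(2 × 9.109 × 10⁻³¹ × 8.955 × 10⁻¹⁹) = 1.277 × 10⁻²⁴ kg·m/s.
λ = h/p = 6.626 × 10⁻³⁴ / 1.277 × 10⁻²⁴ = 5.19 × 10⁻¹⁰ m = 519 pm.

λ = 519 pm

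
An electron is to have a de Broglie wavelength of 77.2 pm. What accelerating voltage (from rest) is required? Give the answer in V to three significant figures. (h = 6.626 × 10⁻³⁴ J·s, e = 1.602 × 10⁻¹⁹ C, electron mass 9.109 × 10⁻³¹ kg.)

p = h/λ = 6.626 × 10⁻³⁴ / 7.720 × 10⁻¹¹ = 8.583 × 10⁻²⁴ kg·m/s.
KE = p²/(2m) = 4.044 × 10⁻¹⁷ J.
V = KE/e = 4.044 × 10⁻¹⁷ / (1.602 × 10⁻¹⁹) = 252 V.

V = 252 V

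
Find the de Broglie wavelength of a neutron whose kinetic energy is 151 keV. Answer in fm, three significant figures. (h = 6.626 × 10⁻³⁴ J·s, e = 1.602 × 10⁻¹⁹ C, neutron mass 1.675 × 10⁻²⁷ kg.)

λ = 73.6 fm

KE = 151 keV = 2.419 × 10⁻¹⁴ J.
p = √(2mKE) = √(2 × 1.675 × 10⁻²⁷ × 2.419 × 10⁻¹⁴) = 9.002 × 10⁻²¹ kg·m/s.
λ = h/p = 6.626 × 10⁻³⁴ / 9.002 × 10⁻²¹ = 7.36 × 10⁻¹⁴ m = 73.6 fm.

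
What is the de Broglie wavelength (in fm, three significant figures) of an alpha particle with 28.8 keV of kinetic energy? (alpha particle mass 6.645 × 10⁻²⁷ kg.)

λ = 84.6 fm

KE = 28.8 keV = 4.614 × 10⁻¹⁵ J.
p = √(2mKE) = √(2 × 6.645 × 10⁻²⁷ × 4.614 × 10⁻¹⁵) = 7.831 × 10⁻²¹ kg·m/s.
λ = h/p = 6.626 × 10⁻³⁴ / 7.831 × 10⁻²¹ = 8.46 × 10⁻¹⁴ m = 84.6 fm.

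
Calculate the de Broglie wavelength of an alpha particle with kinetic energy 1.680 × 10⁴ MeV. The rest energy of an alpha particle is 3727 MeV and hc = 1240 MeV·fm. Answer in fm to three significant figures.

λ = 0.0614 fm

Total energy E = KE + m₀c² = 1.680 × 10⁴ + 3727 = 20527 MeV.
(pc)² = E² − (m₀c²)² = (20527)² − (3727)² = 4.075 × 10⁸ MeV², so pc = 2.019 × 10⁴ MeV.
λ = hc/(pc) = 1240 MeV·fm / 2.019 × 10⁴ MeV = 0.0614 fm.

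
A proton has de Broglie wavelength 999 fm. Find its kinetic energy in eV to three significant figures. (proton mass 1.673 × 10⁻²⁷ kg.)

KE = 821 eV

p = h/λ = 6.626 × 10⁻³⁴ / 9.990 × 10⁻¹³ = 6.633 × 10⁻²² kg·m/s.
KE = p²/(2m) = (6.633 × 10⁻²²)² / (2 × 1.673 × 10⁻²⁷) = 1.315 × 10⁻¹⁶ J = 821 eV.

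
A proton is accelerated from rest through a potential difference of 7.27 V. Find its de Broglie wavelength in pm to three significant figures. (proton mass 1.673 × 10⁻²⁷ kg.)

λ = 10.6 pm

KE = eV = 1.602 × 10⁻¹⁹ × 7.270 = 1.165 × 10⁻¹⁸ J.
p = √(2mKE) = √(2 × 1.673 × 10⁻²⁷ × 1.165 × 10⁻¹⁸) = 6.243 × 10⁻²³ kg·m/s.
λ = h/p = 6.626 × 10⁻³⁴ / 6.243 × 10⁻²³ = 1.06 × 10⁻¹¹ m = 10.6 pm.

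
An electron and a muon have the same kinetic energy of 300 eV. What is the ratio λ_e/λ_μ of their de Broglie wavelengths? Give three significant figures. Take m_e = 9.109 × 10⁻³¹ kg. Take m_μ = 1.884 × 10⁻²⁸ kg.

At fixed KE, p = √(2mKE) so λ = h/p ∝ 1/√m.
λ_e/λ_μ = √(m_μ/m_e) = √(1.884 × 10⁻²⁸/9.109 × 10⁻³¹) = √(206.8) = 14.4.

λ_e/λ_μ = 14.4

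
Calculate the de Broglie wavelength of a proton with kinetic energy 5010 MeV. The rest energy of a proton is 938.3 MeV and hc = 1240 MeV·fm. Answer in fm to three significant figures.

λ = 0.211 fm

Total energy E = KE + m₀c² = 5010 + 938.3 = 5948.3 MeV.
(pc)² = E² − (m₀c²)² = (5948.3)² − (938.3)² = 3.450 × 10⁷ MeV², so pc = 5874 MeV.
λ = hc/(pc) = 1240 MeV·fm / 5874 MeV = 0.211 fm.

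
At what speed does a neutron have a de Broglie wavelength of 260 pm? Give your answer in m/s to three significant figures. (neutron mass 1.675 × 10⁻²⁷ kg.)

p = h/λ = 6.626 × 10⁻³⁴ / 2.600 × 10⁻¹⁰ = 2.548 × 10⁻²⁴ kg·m/s.
v = p/m = 2.548 × 10⁻²⁴ / 1.675 × 10⁻²⁷ = 1.52 × 10³ m/s = 1520 m/s.

v = 1520 m/s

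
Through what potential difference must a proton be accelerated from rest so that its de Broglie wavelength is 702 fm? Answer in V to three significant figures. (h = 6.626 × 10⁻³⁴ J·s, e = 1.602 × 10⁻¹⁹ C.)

p = h/λ = 6.626 × 10⁻³⁴ / 7.020 × 10⁻¹³ = 9.439 × 10⁻²² kg·m/s.
KE = p²/(2m) = 2.663 × 10⁻¹⁶ J.
V = KE/e = 2.663 × 10⁻¹⁶ / (1.602 × 10⁻¹⁹) = 1660 V.

V = 1660 V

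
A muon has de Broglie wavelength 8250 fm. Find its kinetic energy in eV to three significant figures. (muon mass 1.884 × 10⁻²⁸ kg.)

p = h/λ = 6.626 × 10⁻³⁴ / 8.250 × 10⁻¹² = 8.032 × 10⁻²³ kg·m/s.
KE = p²/(2m) = (8.032 × 10⁻²³)² / (2 × 1.884 × 10⁻²⁸) = 1.712 × 10⁻¹⁷ J = 107 eV.

KE = 107 eV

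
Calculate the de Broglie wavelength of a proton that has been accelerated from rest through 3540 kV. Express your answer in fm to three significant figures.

KE = eV = 1.602 × 10⁻¹⁹ × 3.540 × 10⁶ = 5.671 × 10⁻¹³ J.
p = √(2mKE) = √(2 × 1.673 × 10⁻²⁷ × 5.671 × 10⁻¹³) = 4.356 × 10⁻²⁰ kg·m/s.
λ = h/p = 6.626 × 10⁻³⁴ / 4.356 × 10⁻²⁰ = 1.52 × 10⁻¹⁴ m = 15.2 fm.

λ = 15.2 fm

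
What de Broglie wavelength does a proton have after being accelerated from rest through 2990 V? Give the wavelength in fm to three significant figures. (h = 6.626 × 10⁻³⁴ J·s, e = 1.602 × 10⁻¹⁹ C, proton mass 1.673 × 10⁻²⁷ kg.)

KE = eV = 1.602 × 10⁻¹⁹ × 2990 = 4.790 × 10⁻¹⁶ J.
p = √(2mKE) = √(2 × 1.673 × 10⁻²⁷ × 4.790 × 10⁻¹⁶) = 1.266 × 10⁻²¹ kg·m/s.
λ = h/p = 6.626 × 10⁻³⁴ / 1.266 × 10⁻²¹ = 5.23 × 10⁻¹³ m = 523 fm.

λ = 523 fm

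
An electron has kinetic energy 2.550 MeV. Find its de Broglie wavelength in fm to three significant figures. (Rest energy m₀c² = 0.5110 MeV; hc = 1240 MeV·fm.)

Total energy E = KE + m₀c² = 2.550 + 0.5110 = 3.0610 MeV.
(pc)² = E² − (m₀c²)² = (3.0610)² − (0.5110)² = 9.109 MeV², so pc = 3.018 MeV.
λ = hc/(pc) = 1240 MeV·fm / 3.018 MeV = 411 fm.

λ = 411 fm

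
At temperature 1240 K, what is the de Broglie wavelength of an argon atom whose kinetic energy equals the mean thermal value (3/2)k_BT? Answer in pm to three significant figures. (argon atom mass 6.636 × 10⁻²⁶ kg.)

KE = (3/2)k_BT = 1.5 × 1.381 × 10⁻²³ × 1240 = 2.569 × 10⁻²⁰ J.
p = √(2mKE) = √(2 × 6.636 × 10⁻²⁶ × 2.569 × 10⁻²⁰) = 5.839 × 10⁻²³ kg·m/s.
λ = h/p = 1.13 × 10⁻¹¹ m = 11.3 pm.

λ = 11.3 pm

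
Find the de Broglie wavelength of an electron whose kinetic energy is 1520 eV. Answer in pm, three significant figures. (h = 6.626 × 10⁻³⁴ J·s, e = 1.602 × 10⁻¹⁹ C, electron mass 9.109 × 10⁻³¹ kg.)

KE = 1520 eV = 2.435 × 10⁻¹⁶ J.
p = √(2mKE) = √(2 × 9.109 × 10⁻³¹ × 2.435 × 10⁻¹⁶) = 2.106 × 10⁻²³ kg·m/s.
λ = h/p = 6.626 × 10⁻³⁴ / 2.106 × 10⁻²³ = 3.15 × 10⁻¹¹ m = 31.5 pm.

λ = 31.5 pm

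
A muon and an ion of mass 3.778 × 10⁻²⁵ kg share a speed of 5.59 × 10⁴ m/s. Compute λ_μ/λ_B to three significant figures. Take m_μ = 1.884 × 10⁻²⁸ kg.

At fixed v, p = mv so λ = h/(mv) ∝ 1/m.
λ_μ/λ_B = m_B/m_μ = 3.778 × 10⁻²⁵/1.884 × 10⁻²⁸ = 2010.

λ_μ/λ_B = 2010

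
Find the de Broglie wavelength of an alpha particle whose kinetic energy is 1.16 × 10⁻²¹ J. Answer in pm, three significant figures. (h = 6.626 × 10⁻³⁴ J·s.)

λ = 169 pm

p = √(2mKE) = √(2 × 6.645 × 10⁻²⁷ × 1.160 × 10⁻²¹) = 3.926 × 10⁻²⁴ kg·m/s.
λ = h/p = 6.626 × 10⁻³⁴ / 3.926 × 10⁻²⁴ = 1.69 × 10⁻¹⁰ m = 169 pm.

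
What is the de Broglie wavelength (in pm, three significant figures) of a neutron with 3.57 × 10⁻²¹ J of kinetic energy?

p = √(2mKE) = √(2 × 1.675 × 10⁻²⁷ × 3.570 × 10⁻²¹) = 3.458 × 10⁻²⁴ kg·m/s.
λ = h/p = 6.626 × 10⁻³⁴ / 3.458 × 10⁻²⁴ = 1.92 × 10⁻¹⁰ m = 192 pm.

λ = 192 pm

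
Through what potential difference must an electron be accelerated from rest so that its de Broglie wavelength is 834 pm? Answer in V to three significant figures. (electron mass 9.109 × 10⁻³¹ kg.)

p = h/λ = 6.626 × 10⁻³⁴ / 8.340 × 10⁻¹⁰ = 7.945 × 10⁻²⁵ kg·m/s.
KE = p²/(2m) = 3.465 × 10⁻¹⁹ J.
V = KE/e = 3.465 × 10⁻¹⁹ / (1.602 × 10⁻¹⁹) = 2.16 V.

V = 2.16 V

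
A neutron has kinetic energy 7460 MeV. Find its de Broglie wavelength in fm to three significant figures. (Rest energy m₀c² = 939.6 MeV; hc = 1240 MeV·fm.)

λ = 0.149 fm

Total energy E = KE + m₀c² = 7460 + 939.6 = 8399.6 MeV.
(pc)² = E² − (m₀c²)² = (8399.6)² − (939.6)² = 6.967 × 10⁷ MeV², so pc = 8347 MeV.
λ = hc/(pc) = 1240 MeV·fm / 8347 MeV = 0.149 fm.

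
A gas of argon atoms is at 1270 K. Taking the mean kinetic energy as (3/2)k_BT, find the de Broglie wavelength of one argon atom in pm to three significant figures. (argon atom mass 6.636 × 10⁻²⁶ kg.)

KE = (3/2)k_BT = 1.5 × 1.381 × 10⁻²³ × 1270 = 2.631 × 10⁻²⁰ J.
p = √(2mKE) = √(2 × 6.636 × 10⁻²⁶ × 2.631 × 10⁻²⁰) = 5.909 × 10⁻²³ kg·m/s.
λ = h/p = 1.12 × 10⁻¹¹ m = 11.2 pm.

λ = 11.2 pm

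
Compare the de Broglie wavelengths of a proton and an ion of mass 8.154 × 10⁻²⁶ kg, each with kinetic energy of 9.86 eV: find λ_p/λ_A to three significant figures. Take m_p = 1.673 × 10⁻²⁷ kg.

At fixed KE, p = √(2mKE) so λ = h/p ∝ 1/√m.
λ_p/λ_A = √(m_A/m_p) = √(8.154 × 10⁻²⁶/1.673 × 10⁻²⁷) = √(48.74) = 6.98.

λ_p/λ_A = 6.98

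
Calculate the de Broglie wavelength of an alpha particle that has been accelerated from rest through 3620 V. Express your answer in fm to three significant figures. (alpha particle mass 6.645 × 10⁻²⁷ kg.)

λ = 169 fm

KE = 2eV = 2 × 1.602 × 10⁻¹⁹ × 3620 = 1.160 × 10⁻¹⁵ J.
p = √(2mKE) = √(2 × 6.645 × 10⁻²⁷ × 1.160 × 10⁻¹⁵) = 3.926 × 10⁻²¹ kg·m/s.
λ = h/p = 6.626 × 10⁻³⁴ / 3.926 × 10⁻²¹ = 1.69 × 10⁻¹³ m = 169 fm.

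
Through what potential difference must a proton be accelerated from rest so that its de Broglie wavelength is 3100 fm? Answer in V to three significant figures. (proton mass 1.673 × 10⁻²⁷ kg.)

V = 85.2 V

p = h/λ = 6.626 × 10⁻³⁴ / 3.100 × 10⁻¹² = 2.137 × 10⁻²² kg·m/s.
KE = p²/(2m) = 1.365 × 10⁻¹⁷ J.
V = KE/e = 1.365 × 10⁻¹⁷ / (1.602 × 10⁻¹⁹) = 85.2 V.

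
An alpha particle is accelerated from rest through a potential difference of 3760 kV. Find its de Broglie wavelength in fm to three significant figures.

KE = 2eV = 2 × 1.602 × 10⁻¹⁹ × 3.760 × 10⁶ = 1.205 × 10⁻¹² J.
p = √(2mKE) = √(2 × 6.645 × 10⁻²⁷ × 1.205 × 10⁻¹²) = 1.265 × 10⁻¹⁹ kg·m/s.
λ = h/p = 6.626 × 10⁻³⁴ / 1.265 × 10⁻¹⁹ = 5.24 × 10⁻¹⁵ m = 5.24 fm.

λ = 5.24 fm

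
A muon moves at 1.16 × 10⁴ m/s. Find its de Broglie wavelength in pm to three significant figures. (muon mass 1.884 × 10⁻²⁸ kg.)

λ = 303 pm

p = mv = 1.884 × 10⁻²⁸ × 1.16 × 10⁴ = 2.185 × 10⁻²⁴ kg·m/s.
λ = h/p = 6.626 × 10⁻³⁴ / 2.185 × 10⁻²⁴ = 3.03 × 10⁻¹⁰ m = 303 pm.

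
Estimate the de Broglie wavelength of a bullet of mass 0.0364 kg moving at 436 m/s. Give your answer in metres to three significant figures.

λ = 4.18 × 10⁻³⁵ m

p = mv = 0.0364 × 436 = 1.587 × 10¹ kg·m/s.
λ = h/p = 6.626 × 10⁻³⁴ / 1.587 × 10¹ = 4.18 × 10⁻³⁵ m.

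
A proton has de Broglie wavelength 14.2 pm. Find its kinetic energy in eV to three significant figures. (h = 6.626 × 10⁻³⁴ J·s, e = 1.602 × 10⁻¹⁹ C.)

KE = 4.06 eV

p = h/λ = 6.626 × 10⁻³⁴ / 1.420 × 10⁻¹¹ = 4.666 × 10⁻²³ kg·m/s.
KE = p²/(2m) = (4.666 × 10⁻²³)² / (2 × 1.673 × 10⁻²⁷) = 6.507 × 10⁻¹⁹ J = 4.06 eV.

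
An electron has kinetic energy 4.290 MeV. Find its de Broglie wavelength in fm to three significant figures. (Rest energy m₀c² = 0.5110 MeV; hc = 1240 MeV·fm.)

λ = 260 fm

Total energy E = KE + m₀c² = 4.290 + 0.5110 = 4.8010 MeV.
(pc)² = E² − (m₀c²)² = (4.8010)² − (0.5110)² = 22.79 MeV², so pc = 4.774 MeV.
λ = hc/(pc) = 1240 MeV·fm / 4.774 MeV = 260 fm.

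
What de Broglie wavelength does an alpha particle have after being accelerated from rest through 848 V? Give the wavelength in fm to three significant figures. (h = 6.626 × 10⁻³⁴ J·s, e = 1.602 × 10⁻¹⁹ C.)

λ = 349 fm

KE = 2eV = 2 × 1.602 × 10⁻¹⁹ × 848.0 = 2.717 × 10⁻¹⁶ J.
p = √(2mKE) = √(2 × 6.645 × 10⁻²⁷ × 2.717 × 10⁻¹⁶) = 1.900 × 10⁻²¹ kg·m/s.
λ = h/p = 6.626 × 10⁻³⁴ / 1.900 × 10⁻²¹ = 3.49 × 10⁻¹³ m = 349 fm.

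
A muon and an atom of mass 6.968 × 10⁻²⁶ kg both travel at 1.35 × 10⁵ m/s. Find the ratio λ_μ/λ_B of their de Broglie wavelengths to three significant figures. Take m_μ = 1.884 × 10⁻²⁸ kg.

λ_μ/λ_B = 370

At fixed v, p = mv so λ = h/(mv) ∝ 1/m.
λ_μ/λ_B = m_B/m_μ = 6.968 × 10⁻²⁶/1.884 × 10⁻²⁸ = 370.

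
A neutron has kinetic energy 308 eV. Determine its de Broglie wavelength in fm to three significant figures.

λ = 1630 fm

KE = 308 eV = 4.934 × 10⁻¹⁷ J.
p = √(2mKE) = √(2 × 1.675 × 10⁻²⁷ × 4.934 × 10⁻¹⁷) = 4.066 × 10⁻²² kg·m/s.
λ = h/p = 6.626 × 10⁻³⁴ / 4.066 × 10⁻²² = 1.63 × 10⁻¹² m = 1630 fm.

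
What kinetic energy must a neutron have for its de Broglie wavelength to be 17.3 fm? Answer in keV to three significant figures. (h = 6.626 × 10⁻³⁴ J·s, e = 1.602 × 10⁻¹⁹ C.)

KE = 2730 keV

p = h/λ = 6.626 × 10⁻³⁴ / 1.730 × 10⁻¹⁴ = 3.830 × 10⁻²⁰ kg·m/s.
KE = p²/(2m) = (3.830 × 10⁻²⁰)² / (2 × 1.675 × 10⁻²⁷) = 4.379 × 10⁻¹³ J = 2730 keV.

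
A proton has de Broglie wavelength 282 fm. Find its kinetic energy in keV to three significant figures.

p = h/λ = 6.626 × 10⁻³⁴ / 2.820 × 10⁻¹³ = 2.350 × 10⁻²¹ kg·m/s.
KE = p²/(2m) = (2.350 × 10⁻²¹)² / (2 × 1.673 × 10⁻²⁷) = 1.650 × 10⁻¹⁵ J = 10.3 keV.

KE = 10.3 keV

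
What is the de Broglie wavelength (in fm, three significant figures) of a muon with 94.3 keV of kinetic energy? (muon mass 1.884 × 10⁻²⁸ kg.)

KE = 94.3 keV = 1.511 × 10⁻¹⁴ J.
p = √(2mKE) = √(2 × 1.884 × 10⁻²⁸ × 1.511 × 10⁻¹⁴) = 2.386 × 10⁻²¹ kg·m/s.
λ = h/p = 6.626 × 10⁻³⁴ / 2.386 × 10⁻²¹ = 2.78 × 10⁻¹³ m = 278 fm.

λ = 278 fm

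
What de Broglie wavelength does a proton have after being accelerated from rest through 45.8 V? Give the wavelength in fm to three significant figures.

KE = eV = 1.602 × 10⁻¹⁹ × 45.80 = 7.337 × 10⁻¹⁸ J.
p = √(2mKE) = √(2 × 1.673 × 10⁻²⁷ × 7.337 × 10⁻¹⁸) = 1.567 × 10⁻²² kg·m/s.
λ = h/p = 6.626 × 10⁻³⁴ / 1.567 × 10⁻²² = 4.23 × 10⁻¹² m = 4230 fm.

λ = 4230 fm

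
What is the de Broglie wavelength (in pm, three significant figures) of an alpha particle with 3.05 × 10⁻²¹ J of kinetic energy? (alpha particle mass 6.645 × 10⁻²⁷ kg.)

p = √(2mKE) = √(2 × 6.645 × 10⁻²⁷ × 3.050 × 10⁻²¹) = 6.367 × 10⁻²⁴ kg·m/s.
λ = h/p = 6.626 × 10⁻³⁴ / 6.367 × 10⁻²⁴ = 1.04 × 10⁻¹⁰ m = 104 pm.

λ = 104 pm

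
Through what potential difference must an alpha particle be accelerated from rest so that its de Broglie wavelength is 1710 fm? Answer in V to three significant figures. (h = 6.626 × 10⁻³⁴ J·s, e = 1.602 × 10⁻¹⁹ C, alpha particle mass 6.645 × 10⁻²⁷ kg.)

V = 35.3 V

p = h/λ = 6.626 × 10⁻³⁴ / 1.710 × 10⁻¹² = 3.875 × 10⁻²² kg·m/s.
KE = p²/(2m) = 1.130 × 10⁻¹⁷ J.
V = KE/2e = 1.130 × 10⁻¹⁷ / (2 × 1.602 × 10⁻¹⁹) = 35.3 V.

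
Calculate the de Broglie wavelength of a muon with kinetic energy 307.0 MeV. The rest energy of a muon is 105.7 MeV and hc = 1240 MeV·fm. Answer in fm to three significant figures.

λ = 3.11 fm

Total energy E = KE + m₀c² = 307.0 + 105.7 = 412.7 MeV.
(pc)² = E² − (m₀c²)² = (412.7)² − (105.7)² = 1.591 × 10⁵ MeV², so pc = 398.9 MeV.
λ = hc/(pc) = 1240 MeV·fm / 398.9 MeV = 3.11 fm.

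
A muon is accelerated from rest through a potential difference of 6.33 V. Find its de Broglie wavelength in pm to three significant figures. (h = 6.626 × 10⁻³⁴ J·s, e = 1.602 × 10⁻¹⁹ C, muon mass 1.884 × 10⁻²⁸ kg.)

λ = 33.9 pm

KE = eV = 1.602 × 10⁻¹⁹ × 6.330 = 1.014 × 10⁻¹⁸ J.
p = √(2mKE) = √(2 × 1.884 × 10⁻²⁸ × 1.014 × 10⁻¹⁸) = 1.955 × 10⁻²³ kg·m/s.
λ = h/p = 6.626 × 10⁻³⁴ / 1.955 × 10⁻²³ = 3.39 × 10⁻¹¹ m = 33.9 pm.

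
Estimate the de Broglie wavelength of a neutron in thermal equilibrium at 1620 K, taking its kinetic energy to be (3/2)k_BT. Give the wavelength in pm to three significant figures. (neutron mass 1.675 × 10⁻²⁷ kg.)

KE = (3/2)k_BT = 1.5 × 1.381 × 10⁻²³ × 1620 = 3.356 × 10⁻²⁰ J.
p = √(2mKE) = √(2 × 1.675 × 10⁻²⁷ × 3.356 × 10⁻²⁰) = 1.060 × 10⁻²³ kg·m/s.
λ = h/p = 6.25 × 10⁻¹¹ m = 62.5 pm.

λ = 62.5 pm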